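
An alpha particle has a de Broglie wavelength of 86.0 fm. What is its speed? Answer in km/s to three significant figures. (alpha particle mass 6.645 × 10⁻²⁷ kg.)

p = h/λ = 6.626 × 10⁻³⁴ / 8.600 × 10⁻¹⁴ = 7.705 × 10⁻²¹ kg·m/s.
v = p/m = 7.705 × 10⁻²¹ / 6.645 × 10⁻²⁷ = 1.16 × 10⁶ m/s = 1160 km/s.

v = 1160 km/s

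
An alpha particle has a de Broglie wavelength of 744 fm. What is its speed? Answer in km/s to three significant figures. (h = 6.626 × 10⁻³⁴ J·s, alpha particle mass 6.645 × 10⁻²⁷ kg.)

v = 134 km/s

p = h/λ = 6.626 × 10⁻³⁴ / 7.440 × 10⁻¹³ = 8.906 × 10⁻²² kg·m/s.
v = p/m = 8.906 × 10⁻²² / 6.645 × 10⁻²⁷ = 1.34 × 10⁵ m/s = 134 km/s.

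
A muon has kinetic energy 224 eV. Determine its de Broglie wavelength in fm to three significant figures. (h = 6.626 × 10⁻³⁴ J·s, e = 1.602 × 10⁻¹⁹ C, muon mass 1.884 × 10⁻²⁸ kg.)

λ = 5700 fm

KE = 224 eV = 3.588 × 10⁻¹⁷ J.
p = √(2mKE) = √(2 × 1.884 × 10⁻²⁸ × 3.588 × 10⁻¹⁷) = 1.163 × 10⁻²² kg·m/s.
λ = h/p = 6.626 × 10⁻³⁴ / 1.163 × 10⁻²² = 5.70 × 10⁻¹² m = 5700 fm.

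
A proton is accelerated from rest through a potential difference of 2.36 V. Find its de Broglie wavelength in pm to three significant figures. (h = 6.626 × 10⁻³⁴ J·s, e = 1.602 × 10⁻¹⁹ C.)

KE = eV = 1.602 × 10⁻¹⁹ × 2.360 = 3.781 × 10⁻¹⁹ J.
p = √(2mKE) = √(2 × 1.673 × 10⁻²⁷ × 3.781 × 10⁻¹⁹) = 3.557 × 10⁻²³ kg·m/s.
λ = h/p = 6.626 × 10⁻³⁴ / 3.557 × 10⁻²³ = 1.86 × 10⁻¹¹ m = 18.6 pm.

λ = 18.6 pm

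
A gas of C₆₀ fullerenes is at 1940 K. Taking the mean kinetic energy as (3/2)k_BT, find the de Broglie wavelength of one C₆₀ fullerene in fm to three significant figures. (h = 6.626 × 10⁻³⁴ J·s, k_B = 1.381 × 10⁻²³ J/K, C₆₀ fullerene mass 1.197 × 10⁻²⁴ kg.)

λ = 2140 fm

KE = (3/2)k_BT = 1.5 × 1.381 × 10⁻²³ × 1940 = 4.019 × 10⁻²⁰ J.
p = √(2mKE) = √(2 × 1.197 × 10⁻²⁴ × 4.019 × 10⁻²⁰) = 3.102 × 10⁻²² kg·m/s.
λ = h/p = 2.14 × 10⁻¹² m = 2140 fm.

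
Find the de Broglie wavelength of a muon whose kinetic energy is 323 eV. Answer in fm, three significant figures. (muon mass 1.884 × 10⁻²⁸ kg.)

KE = 323 eV = 5.174 × 10⁻¹⁷ J.
p = √(2mKE) = √(2 × 1.884 × 10⁻²⁸ × 5.174 × 10⁻¹⁷) = 1.396 × 10⁻²² kg·m/s.
λ = h/p = 6.626 × 10⁻³⁴ / 1.396 × 10⁻²² = 4.75 × 10⁻¹² m = 4750 fm.

λ = 4750 fm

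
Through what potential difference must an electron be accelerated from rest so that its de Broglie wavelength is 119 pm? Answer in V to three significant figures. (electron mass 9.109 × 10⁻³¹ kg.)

V = 106 V

p = h/λ = 6.626 × 10⁻³⁴ / 1.190 × 10⁻¹⁰ = 5.568 × 10⁻²⁴ kg·m/s.
KE = p²/(2m) = 1.702 × 10⁻¹⁷ J.
V = KE/e = 1.702 × 10⁻¹⁷ / (1.602 × 10⁻¹⁹) = 106 V.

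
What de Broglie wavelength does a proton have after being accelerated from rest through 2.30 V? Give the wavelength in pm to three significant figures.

KE = eV = 1.602 × 10⁻¹⁹ × 2.300 = 3.685 × 10⁻¹⁹ J.
p = √(2mKE) = √(2 × 1.673 × 10⁻²⁷ × 3.685 × 10⁻¹⁹) = 3.511 × 10⁻²³ kg·m/s.
λ = h/p = 6.626 × 10⁻³⁴ / 3.511 × 10⁻²³ = 1.89 × 10⁻¹¹ m = 18.9 pm.

λ = 18.9 pm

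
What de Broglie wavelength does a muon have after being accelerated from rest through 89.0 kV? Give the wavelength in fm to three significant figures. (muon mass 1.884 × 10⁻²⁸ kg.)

KE = eV = 1.602 × 10⁻¹⁹ × 8.900 × 10⁴ = 1.426 × 10⁻¹⁴ J.
p = √(2mKE) = √(2 × 1.884 × 10⁻²⁸ × 1.426 × 10⁻¹⁴) = 2.318 × 10⁻²¹ kg·m/s.
λ = h/p = 6.626 × 10⁻³⁴ / 2.318 × 10⁻²¹ = 2.86 × 10⁻¹³ m = 286 fm.

λ = 286 fm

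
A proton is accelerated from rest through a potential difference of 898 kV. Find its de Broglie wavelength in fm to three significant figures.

KE = eV = 1.602 × 10⁻¹⁹ × 8.980 × 10⁵ = 1.439 × 10⁻¹³ J.
p = √(2mKE) = √(2 × 1.673 × 10⁻²⁷ × 1.439 × 10⁻¹³) = 2.194 × 10⁻²⁰ kg·m/s.
λ = h/p = 6.626 × 10⁻³⁴ / 2.194 × 10⁻²⁰ = 3.02 × 10⁻¹⁴ m = 30.2 fm.

λ = 30.2 fm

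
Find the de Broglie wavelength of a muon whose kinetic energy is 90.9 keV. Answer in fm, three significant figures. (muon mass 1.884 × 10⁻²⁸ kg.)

KE = 90.9 keV = 1.456 × 10⁻¹⁴ J.
p = √(2mKE) = √(2 × 1.884 × 10⁻²⁸ × 1.456 × 10⁻¹⁴) = 2.342 × 10⁻²¹ kg·m/s.
λ = h/p = 6.626 × 10⁻³⁴ / 2.342 × 10⁻²¹ = 2.83 × 10⁻¹³ m = 283 fm.

λ = 283 fm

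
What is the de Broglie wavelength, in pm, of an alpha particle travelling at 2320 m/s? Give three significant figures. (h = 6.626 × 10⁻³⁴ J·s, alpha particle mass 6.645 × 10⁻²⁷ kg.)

λ = 43.0 pm

p = mv = 6.645 × 10⁻²⁷ × 2320 = 1.542 × 10⁻²³ kg·m/s.
λ = h/p = 6.626 × 10⁻³⁴ / 1.542 × 10⁻²³ = 4.30 × 10⁻¹¹ m = 43.0 pm.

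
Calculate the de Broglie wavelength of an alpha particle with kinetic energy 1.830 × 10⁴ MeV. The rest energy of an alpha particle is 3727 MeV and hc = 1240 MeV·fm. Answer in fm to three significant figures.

Total energy E = KE + m₀c² = 1.830 × 10⁴ + 3727 = 22027 MeV.
(pc)² = E² − (m₀c²)² = (22027)² − (3727)² = 4.713 × 10⁸ MeV², so pc = 2.171 × 10⁴ MeV.
λ = hc/(pc) = 1240 MeV·fm / 2.171 × 10⁴ MeV = 0.0571 fm.

λ = 0.0571 fm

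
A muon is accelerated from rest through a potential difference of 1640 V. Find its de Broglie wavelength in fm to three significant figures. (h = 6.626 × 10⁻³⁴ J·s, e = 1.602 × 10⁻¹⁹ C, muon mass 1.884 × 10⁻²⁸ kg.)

λ = 2110 fm

KE = eV = 1.602 × 10⁻¹⁹ × 1640 = 2.627 × 10⁻¹⁶ J.
p = √(2mKE) = √(2 × 1.884 × 10⁻²⁸ × 2.627 × 10⁻¹⁶) = 3.146 × 10⁻²² kg·m/s.
λ = h/p = 6.626 × 10⁻³⁴ / 3.146 × 10⁻²² = 2.11 × 10⁻¹² m = 2110 fm.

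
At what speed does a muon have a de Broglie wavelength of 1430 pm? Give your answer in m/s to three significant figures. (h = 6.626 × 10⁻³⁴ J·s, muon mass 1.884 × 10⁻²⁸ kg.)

v = 2460 m/s

p = h/λ = 6.626 × 10⁻³⁴ / 1.430 × 10⁻⁹ = 4.634 × 10⁻²⁵ kg·m/s.
v = p/m = 4.634 × 10⁻²⁵ / 1.884 × 10⁻²⁸ = 2.46 × 10³ m/s = 2460 m/s.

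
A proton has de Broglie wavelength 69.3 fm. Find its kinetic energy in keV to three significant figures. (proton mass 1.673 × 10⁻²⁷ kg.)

KE = 171 keV

p = h/λ = 6.626 × 10⁻³⁴ / 6.930 × 10⁻¹⁴ = 9.561 × 10⁻²¹ kg·m/s.
KE = p²/(2m) = (9.561 × 10⁻²¹)² / (2 × 1.673 × 10⁻²⁷) = 2.732 × 10⁻¹⁴ J = 171 keV.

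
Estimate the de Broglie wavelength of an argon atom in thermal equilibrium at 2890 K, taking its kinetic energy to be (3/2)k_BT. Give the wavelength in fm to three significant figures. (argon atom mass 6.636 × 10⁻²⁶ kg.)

KE = (3/2)k_BT = 1.5 × 1.381 × 10⁻²³ × 2890 = 5.987 × 10⁻²⁰ J.
p = √(2mKE) = √(2 × 6.636 × 10⁻²⁶ × 5.987 × 10⁻²⁰) = 8.914 × 10⁻²³ kg·m/s.
λ = h/p = 7.43 × 10⁻¹² m = 7430 fm.

λ = 7430 fm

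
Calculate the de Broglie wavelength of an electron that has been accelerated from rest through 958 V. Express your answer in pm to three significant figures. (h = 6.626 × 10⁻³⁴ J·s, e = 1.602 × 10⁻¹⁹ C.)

λ = 39.6 pm

KE = eV = 1.602 × 10⁻¹⁹ × 958.0 = 1.535 × 10⁻¹⁶ J.
p = √(2mKE) = √(2 × 9.109 × 10⁻³¹ × 1.535 × 10⁻¹⁶) = 1.672 × 10⁻²³ kg·m/s.
λ = h/p = 6.626 × 10⁻³⁴ / 1.672 × 10⁻²³ = 3.96 × 10⁻¹¹ m = 39.6 pm.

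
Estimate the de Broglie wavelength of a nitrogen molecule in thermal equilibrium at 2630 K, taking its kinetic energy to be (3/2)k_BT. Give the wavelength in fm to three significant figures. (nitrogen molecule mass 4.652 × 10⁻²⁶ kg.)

λ = 9310 fm

KE = (3/2)k_BT = 1.5 × 1.381 × 10⁻²³ × 2630 = 5.448 × 10⁻²⁰ J.
p = √(2mKE) = √(2 × 4.652 × 10⁻²⁶ × 5.448 × 10⁻²⁰) = 7.120 × 10⁻²³ kg·m/s.
λ = h/p = 9.31 × 10⁻¹² m = 9310 fm.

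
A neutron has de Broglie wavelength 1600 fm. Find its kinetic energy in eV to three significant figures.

KE = 320 eV

p = h/λ = 6.626 × 10⁻³⁴ / 1.600 × 10⁻¹² = 4.141 × 10⁻²² kg·m/s.
KE = p²/(2m) = (4.141 × 10⁻²²)² / (2 × 1.675 × 10⁻²⁷) = 5.119 × 10⁻¹⁷ J = 320 eV.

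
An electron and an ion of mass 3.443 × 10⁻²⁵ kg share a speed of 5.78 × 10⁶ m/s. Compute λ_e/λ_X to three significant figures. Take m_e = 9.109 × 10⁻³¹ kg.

At fixed v, p = mv so λ = h/(mv) ∝ 1/m.
λ_e/λ_X = m_X/m_e = 3.443 × 10⁻²⁵/9.109 × 10⁻³¹ = 3.78 × 10⁵.

λ_e/λ_X = 3.78 × 10⁵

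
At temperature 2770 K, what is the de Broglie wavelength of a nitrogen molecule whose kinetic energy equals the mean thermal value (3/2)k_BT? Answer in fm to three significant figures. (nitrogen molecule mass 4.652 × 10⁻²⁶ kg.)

KE = (3/2)k_BT = 1.5 × 1.381 × 10⁻²³ × 2770 = 5.738 × 10⁻²⁰ J.
p = √(2mKE) = √(2 × 4.652 × 10⁻²⁶ × 5.738 × 10⁻²⁰) = 7.307 × 10⁻²³ kg·m/s.
λ = h/p = 9.07 × 10⁻¹² m = 9070 fm.

λ = 9070 fm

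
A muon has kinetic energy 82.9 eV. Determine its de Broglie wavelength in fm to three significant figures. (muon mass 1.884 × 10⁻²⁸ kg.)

KE = 82.9 eV = 1.328 × 10⁻¹⁷ J.
p = √(2mKE) = √(2 × 1.884 × 10⁻²⁸ × 1.328 × 10⁻¹⁷) = 7.074 × 10⁻²³ kg·m/s.
λ = h/p = 6.626 × 10⁻³⁴ / 7.074 × 10⁻²³ = 9.37 × 10⁻¹² m = 9370 fm.

λ = 9370 fm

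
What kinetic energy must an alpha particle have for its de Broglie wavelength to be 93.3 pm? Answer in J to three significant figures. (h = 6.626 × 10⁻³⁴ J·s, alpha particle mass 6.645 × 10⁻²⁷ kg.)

p = h/λ = 6.626 × 10⁻³⁴ / 9.330 × 10⁻¹¹ = 7.102 × 10⁻²⁴ kg·m/s.
KE = p²/(2m) = (7.102 × 10⁻²⁴)² / (2 × 6.645 × 10⁻²⁷) = 3.795 × 10⁻²¹ J = 3.80 × 10⁻²¹ J.

KE = 3.80 × 10⁻²¹ J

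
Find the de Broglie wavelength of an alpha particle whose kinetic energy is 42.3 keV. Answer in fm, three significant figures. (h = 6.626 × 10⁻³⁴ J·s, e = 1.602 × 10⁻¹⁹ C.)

KE = 42.3 keV = 6.776 × 10⁻¹⁵ J.
p = √(2mKE) = √(2 × 6.645 × 10⁻²⁷ × 6.776 × 10⁻¹⁵) = 9.490 × 10⁻²¹ kg·m/s.
λ = h/p = 6.626 × 10⁻³⁴ / 9.490 × 10⁻²¹ = 6.98 × 10⁻¹⁴ m = 69.8 fm.

λ = 69.8 fm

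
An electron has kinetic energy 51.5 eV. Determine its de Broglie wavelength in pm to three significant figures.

λ = 171 pm

KE = 51.5 eV = 8.250 × 10⁻¹⁸ J.
p = √(2mKE) = √(2 × 9.109 × 10⁻³¹ × 8.250 × 10⁻¹⁸) = 3.877 × 10⁻²⁴ kg·m/s.
λ = h/p = 6.626 × 10⁻³⁴ / 3.877 × 10⁻²⁴ = 1.71 × 10⁻¹⁰ m = 171 pm.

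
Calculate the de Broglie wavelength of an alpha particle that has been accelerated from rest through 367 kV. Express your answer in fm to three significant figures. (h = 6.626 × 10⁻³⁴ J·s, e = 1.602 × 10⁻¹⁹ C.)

λ = 16.8 fm

KE = 2eV = 2 × 1.602 × 10⁻¹⁹ × 3.670 × 10⁵ = 1.176 × 10⁻¹³ J.
p = √(2mKE) = √(2 × 6.645 × 10⁻²⁷ × 1.176 × 10⁻¹³) = 3.953 × 10⁻²⁰ kg·m/s.
λ = h/p = 6.626 × 10⁻³⁴ / 3.953 × 10⁻²⁰ = 1.68 × 10⁻¹⁴ m = 16.8 fm.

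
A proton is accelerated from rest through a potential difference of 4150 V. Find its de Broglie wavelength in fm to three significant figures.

λ = 444 fm

KE = eV = 1.602 × 10⁻¹⁹ × 4150 = 6.648 × 10⁻¹⁶ J.
p = √(2mKE) = √(2 × 1.673 × 10⁻²⁷ × 6.648 × 10⁻¹⁶) = 1.491 × 10⁻²¹ kg·m/s.
λ = h/p = 6.626 × 10⁻³⁴ / 1.491 × 10⁻²¹ = 4.44 × 10⁻¹³ m = 444 fm.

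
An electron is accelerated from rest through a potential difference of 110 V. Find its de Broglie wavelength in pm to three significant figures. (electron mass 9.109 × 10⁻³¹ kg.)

λ = 117 pm

KE = eV = 1.602 × 10⁻¹⁹ × 110.0 = 1.762 × 10⁻¹⁷ J.
p = √(2mKE) = √(2 × 9.109 × 10⁻³¹ × 1.762 × 10⁻¹⁷) = 5.666 × 10⁻²⁴ kg·m/s.
λ = h/p = 6.626 × 10⁻³⁴ / 5.666 × 10⁻²⁴ = 1.17 × 10⁻¹⁰ m = 117 pm.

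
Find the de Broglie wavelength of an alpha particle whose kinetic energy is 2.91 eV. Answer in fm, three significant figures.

λ = 8420 fm

KE = 2.91 eV = 4.662 × 10⁻¹⁹ J.
p = √(2mKE) = √(2 × 6.645 × 10⁻²⁷ × 4.662 × 10⁻¹⁹) = 7.871 × 10⁻²³ kg·m/s.
λ = h/p = 6.626 × 10⁻³⁴ / 7.871 × 10⁻²³ = 8.42 × 10⁻¹² m = 8420 fm.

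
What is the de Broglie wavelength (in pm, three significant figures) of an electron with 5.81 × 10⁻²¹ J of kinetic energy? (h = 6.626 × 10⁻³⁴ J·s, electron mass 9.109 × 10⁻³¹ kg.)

p = √(2mKE) = √(2 × 9.109 × 10⁻³¹ × 5.810 × 10⁻²¹) = 1.029 × 10⁻²⁵ kg·m/s.
λ = h/p = 6.626 × 10⁻³⁴ / 1.029 × 10⁻²⁵ = 6.44 × 10⁻⁹ m = 6440 pm.

λ = 6440 pm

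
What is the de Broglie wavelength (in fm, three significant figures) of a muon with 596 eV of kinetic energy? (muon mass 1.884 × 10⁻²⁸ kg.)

λ = 3490 fm

KE = 596 eV = 9.548 × 10⁻¹⁷ J.
p = √(2mKE) = √(2 × 1.884 × 10⁻²⁸ × 9.548 × 10⁻¹⁷) = 1.897 × 10⁻²² kg·m/s.
λ = h/p = 6.626 × 10⁻³⁴ / 1.897 × 10⁻²² = 3.49 × 10⁻¹² m = 3490 fm.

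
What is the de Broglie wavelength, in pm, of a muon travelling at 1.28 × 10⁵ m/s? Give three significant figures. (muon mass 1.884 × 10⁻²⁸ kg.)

λ = 27.5 pm

p = mv = 1.884 × 10⁻²⁸ × 1.28 × 10⁵ = 2.412 × 10⁻²³ kg·m/s.
λ = h/p = 6.626 × 10⁻³⁴ / 2.412 × 10⁻²³ = 2.75 × 10⁻¹¹ m = 27.5 pm.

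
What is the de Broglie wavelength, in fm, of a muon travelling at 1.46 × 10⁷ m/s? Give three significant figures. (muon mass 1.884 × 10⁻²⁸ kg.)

λ = 241 fm

p = mv = 1.884 × 10⁻²⁸ × 1.46 × 10⁷ = 2.751 × 10⁻²¹ kg·m/s.
λ = h/p = 6.626 × 10⁻³⁴ / 2.751 × 10⁻²¹ = 2.41 × 10⁻¹³ m = 241 fm.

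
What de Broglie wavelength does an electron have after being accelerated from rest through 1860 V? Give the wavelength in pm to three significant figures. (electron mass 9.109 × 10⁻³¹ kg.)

λ = 28.4 pm

KE = eV = 1.602 × 10⁻¹⁹ × 1860 = 2.980 × 10⁻¹⁶ J.
p = √(2mKE) = √(2 × 9.109 × 10⁻³¹ × 2.980 × 10⁻¹⁶) = 2.330 × 10⁻²³ kg·m/s.
λ = h/p = 6.626 × 10⁻³⁴ / 2.330 × 10⁻²³ = 2.84 × 10⁻¹¹ m = 28.4 pm.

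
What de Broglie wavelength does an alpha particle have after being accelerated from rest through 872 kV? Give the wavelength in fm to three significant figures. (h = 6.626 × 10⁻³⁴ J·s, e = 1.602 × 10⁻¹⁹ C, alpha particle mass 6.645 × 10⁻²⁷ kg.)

KE = 2eV = 2 × 1.602 × 10⁻¹⁹ × 8.720 × 10⁵ = 2.794 × 10⁻¹³ J.
p = √(2mKE) = √(2 × 6.645 × 10⁻²⁷ × 2.794 × 10⁻¹³) = 6.094 × 10⁻²⁰ kg·m/s.
λ = h/p = 6.626 × 10⁻³⁴ / 6.094 × 10⁻²⁰ = 1.09 × 10⁻¹⁴ m = 10.9 fm.

λ = 10.9 fm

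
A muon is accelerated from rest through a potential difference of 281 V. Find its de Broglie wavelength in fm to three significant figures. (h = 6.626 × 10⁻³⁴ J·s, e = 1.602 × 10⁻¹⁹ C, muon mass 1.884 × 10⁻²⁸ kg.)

λ = 5090 fm

KE = eV = 1.602 × 10⁻¹⁹ × 281.0 = 4.502 × 10⁻¹⁷ J.
p = √(2mKE) = √(2 × 1.884 × 10⁻²⁸ × 4.502 × 10⁻¹⁷) = 1.302 × 10⁻²² kg·m/s.
λ = h/p = 6.626 × 10⁻³⁴ / 1.302 × 10⁻²² = 5.09 × 10⁻¹² m = 5090 fm.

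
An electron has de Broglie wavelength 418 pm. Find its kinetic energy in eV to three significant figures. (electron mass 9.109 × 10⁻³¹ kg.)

p = h/λ = 6.626 × 10⁻³⁴ / 4.180 × 10⁻¹⁰ = 1.585 × 10⁻²⁴ kg·m/s.
KE = p²/(2m) = (1.585 × 10⁻²⁴)² / (2 × 9.109 × 10⁻³¹) = 1.379 × 10⁻¹⁸ J = 8.61 eV.

KE = 8.61 eV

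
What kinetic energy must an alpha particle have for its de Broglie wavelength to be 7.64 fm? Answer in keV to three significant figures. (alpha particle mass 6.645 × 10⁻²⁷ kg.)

p = h/λ = 6.626 × 10⁻³⁴ / 7.640 × 10⁻¹⁵ = 8.673 × 10⁻²⁰ kg·m/s.
KE = p²/(2m) = (8.673 × 10⁻²⁰)² / (2 × 6.645 × 10⁻²⁷) = 5.660 × 10⁻¹³ J = 3530 keV.

KE = 3530 keV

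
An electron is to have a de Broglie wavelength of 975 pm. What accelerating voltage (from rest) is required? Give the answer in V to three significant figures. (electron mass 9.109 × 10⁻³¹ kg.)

V = 1.58 V

p = h/λ = 6.626 × 10⁻³⁴ / 9.750 × 10⁻¹⁰ = 6.796 × 10⁻²⁵ kg·m/s.
KE = p²/(2m) = 2.535 × 10⁻¹⁹ J.
V = KE/e = 2.535 × 10⁻¹⁹ / (1.602 × 10⁻¹⁹) = 1.58 V.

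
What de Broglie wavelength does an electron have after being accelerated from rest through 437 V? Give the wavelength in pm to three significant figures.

KE = eV = 1.602 × 10⁻¹⁹ × 437.0 = 7.001 × 10⁻¹⁷ J.
p = √(2mKE) = √(2 × 9.109 × 10⁻³¹ × 7.001 × 10⁻¹⁷) = 1.129 × 10⁻²³ kg·m/s.
λ = h/p = 6.626 × 10⁻³⁴ / 1.129 × 10⁻²³ = 5.87 × 10⁻¹¹ m = 58.7 pm.

λ = 58.7 pm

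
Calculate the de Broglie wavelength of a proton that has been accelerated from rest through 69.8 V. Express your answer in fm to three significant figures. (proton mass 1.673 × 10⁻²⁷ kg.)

λ = 3430 fm

KE = eV = 1.602 × 10⁻¹⁹ × 69.80 = 1.118 × 10⁻¹⁷ J.
p = √(2mKE) = √(2 × 1.673 × 10⁻²⁷ × 1.118 × 10⁻¹⁷) = 1.934 × 10⁻²² kg·m/s.
λ = h/p = 6.626 × 10⁻³⁴ / 1.934 × 10⁻²² = 3.43 × 10⁻¹² m = 3430 fm.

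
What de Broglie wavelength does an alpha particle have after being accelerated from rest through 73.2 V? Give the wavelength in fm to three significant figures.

KE = 2eV = 2 × 1.602 × 10⁻¹⁹ × 73.20 = 2.345 × 10⁻¹⁷ J.
p = √(2mKE) = √(2 × 6.645 × 10⁻²⁷ × 2.345 × 10⁻¹⁷) = 5.583 × 10⁻²² kg·m/s.
λ = h/p = 6.626 × 10⁻³⁴ / 5.583 × 10⁻²² = 1.19 × 10⁻¹² m = 1190 fm.

λ = 1190 fm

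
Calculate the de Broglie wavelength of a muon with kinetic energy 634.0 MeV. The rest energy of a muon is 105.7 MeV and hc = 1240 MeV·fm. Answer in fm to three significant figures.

Total energy E = KE + m₀c² = 634.0 + 105.7 = 739.7 MeV.
(pc)² = E² − (m₀c²)² = (739.7)² − (105.7)² = 5.360 × 10⁵ MeV², so pc = 732.1 MeV.
λ = hc/(pc) = 1240 MeV·fm / 732.1 MeV = 1.69 fm.

λ = 1.69 fm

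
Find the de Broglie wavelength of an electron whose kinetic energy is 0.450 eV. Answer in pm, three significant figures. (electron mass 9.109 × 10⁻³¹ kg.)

λ = 1830 pm

KE = 0.450 eV = 7.209 × 10⁻²⁰ J.
p = √(2mKE) = √(2 × 9.109 × 10⁻³¹ × 7.209 × 10⁻²⁰) = 3.624 × 10⁻²⁵ kg·m/s.
λ = h/p = 6.626 × 10⁻³⁴ / 3.624 × 10⁻²⁵ = 1.83 × 10⁻⁹ m = 1830 pm.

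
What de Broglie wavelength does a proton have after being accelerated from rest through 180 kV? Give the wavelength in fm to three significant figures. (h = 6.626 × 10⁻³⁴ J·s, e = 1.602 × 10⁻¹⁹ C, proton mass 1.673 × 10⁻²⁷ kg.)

KE = eV = 1.602 × 10⁻¹⁹ × 1.800 × 10⁵ = 2.884 × 10⁻¹⁴ J.
p = √(2mKE) = √(2 × 1.673 × 10⁻²⁷ × 2.884 × 10⁻¹⁴) = 9.823 × 10⁻²¹ kg·m/s.
λ = h/p = 6.626 × 10⁻³⁴ / 9.823 × 10⁻²¹ = 6.75 × 10⁻¹⁴ m = 67.5 fm.

λ = 67.5 fm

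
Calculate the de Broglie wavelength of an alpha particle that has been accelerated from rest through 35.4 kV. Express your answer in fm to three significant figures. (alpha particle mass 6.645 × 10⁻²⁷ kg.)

KE = 2eV = 2 × 1.602 × 10⁻¹⁹ × 3.540 × 10⁴ = 1.134 × 10⁻¹⁴ J.
p = √(2mKE) = √(2 × 6.645 × 10⁻²⁷ × 1.134 × 10⁻¹⁴) = 1.228 × 10⁻²⁰ kg·m/s.
λ = h/p = 6.626 × 10⁻³⁴ / 1.228 × 10⁻²⁰ = 5.40 × 10⁻¹⁴ m = 54.0 fm.

λ = 54.0 fm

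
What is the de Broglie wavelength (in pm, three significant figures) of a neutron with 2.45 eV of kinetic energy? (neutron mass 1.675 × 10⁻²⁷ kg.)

KE = 2.45 eV = 3.925 × 10⁻¹⁹ J.
p = √(2mKE) = √(2 × 1.675 × 10⁻²⁷ × 3.925 × 10⁻¹⁹) = 3.626 × 10⁻²³ kg·m/s.
λ = h/p = 6.626 × 10⁻³⁴ / 3.626 × 10⁻²³ = 1.83 × 10⁻¹¹ m = 18.3 pm.

λ = 18.3 pm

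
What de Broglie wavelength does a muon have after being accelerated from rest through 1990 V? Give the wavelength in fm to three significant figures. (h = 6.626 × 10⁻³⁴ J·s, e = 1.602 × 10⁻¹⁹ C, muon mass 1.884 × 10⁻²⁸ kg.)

λ = 1910 fm

KE = eV = 1.602 × 10⁻¹⁹ × 1990 = 3.188 × 10⁻¹⁶ J.
p = √(2mKE) = √(2 × 1.884 × 10⁻²⁸ × 3.188 × 10⁻¹⁶) = 3.466 × 10⁻²² kg·m/s.
λ = h/p = 6.626 × 10⁻³⁴ / 3.466 × 10⁻²² = 1.91 × 10⁻¹² m = 1910 fm.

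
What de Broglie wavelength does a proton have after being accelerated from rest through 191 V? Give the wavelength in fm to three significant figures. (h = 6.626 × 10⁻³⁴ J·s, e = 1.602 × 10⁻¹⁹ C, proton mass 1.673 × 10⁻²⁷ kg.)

KE = eV = 1.602 × 10⁻¹⁹ × 191.0 = 3.060 × 10⁻¹⁷ J.
p = √(2mKE) = √(2 × 1.673 × 10⁻²⁷ × 3.060 × 10⁻¹⁷) = 3.200 × 10⁻²² kg·m/s.
λ = h/p = 6.626 × 10⁻³⁴ / 3.200 × 10⁻²² = 2.07 × 10⁻¹² m = 2070 fm.

λ = 2070 fm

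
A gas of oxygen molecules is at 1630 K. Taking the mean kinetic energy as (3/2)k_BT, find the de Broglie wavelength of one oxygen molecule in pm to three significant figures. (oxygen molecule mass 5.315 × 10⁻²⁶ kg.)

KE = (3/2)k_BT = 1.5 × 1.381 × 10⁻²³ × 1630 = 3.377 × 10⁻²⁰ J.
p = √(2mKE) = √(2 × 5.315 × 10⁻²⁶ × 3.377 × 10⁻²⁰) = 5.991 × 10⁻²³ kg·m/s.
λ = h/p = 1.11 × 10⁻¹¹ m = 11.1 pm.

λ = 11.1 pm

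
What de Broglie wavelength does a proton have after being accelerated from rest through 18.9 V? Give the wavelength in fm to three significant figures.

KE = eV = 1.602 × 10⁻¹⁹ × 18.90 = 3.028 × 10⁻¹⁸ J.
p = √(2mKE) = √(2 × 1.673 × 10⁻²⁷ × 3.028 × 10⁻¹⁸) = 1.007 × 10⁻²² kg·m/s.
λ = h/p = 6.626 × 10⁻³⁴ / 1.007 × 10⁻²² = 6.58 × 10⁻¹² m = 6580 fm.

λ = 6580 fm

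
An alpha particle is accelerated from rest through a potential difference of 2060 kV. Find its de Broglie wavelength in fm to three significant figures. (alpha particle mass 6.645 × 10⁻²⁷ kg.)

λ = 7.07 fm

KE = 2eV = 2 × 1.602 × 10⁻¹⁹ × 2.060 × 10⁶ = 6.600 × 10⁻¹³ J.
p = √(2mKE) = √(2 × 6.645 × 10⁻²⁷ × 6.600 × 10⁻¹³) = 9.366 × 10⁻²⁰ kg·m/s.
λ = h/p = 6.626 × 10⁻³⁴ / 9.366 × 10⁻²⁰ = 7.07 × 10⁻¹⁵ m = 7.07 fm.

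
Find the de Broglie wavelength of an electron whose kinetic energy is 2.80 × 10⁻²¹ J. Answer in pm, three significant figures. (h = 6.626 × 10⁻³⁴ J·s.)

p = √(2mKE) = √(2 × 9.109 × 10⁻³¹ × 2.800 × 10⁻²¹) = 7.142 × 10⁻²⁶ kg·m/s.
λ = h/p = 6.626 × 10⁻³⁴ / 7.142 × 10⁻²⁶ = 9.28 × 10⁻⁹ m = 9280 pm.

λ = 9280 pm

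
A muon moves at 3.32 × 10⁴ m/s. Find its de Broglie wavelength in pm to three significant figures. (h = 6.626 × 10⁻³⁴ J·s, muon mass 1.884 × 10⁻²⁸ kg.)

p = mv = 1.884 × 10⁻²⁸ × 3.32 × 10⁴ = 6.255 × 10⁻²⁴ kg·m/s.
λ = h/p = 6.626 × 10⁻³⁴ / 6.255 × 10⁻²⁴ = 1.06 × 10⁻¹⁰ m = 106 pm.

λ = 106 pm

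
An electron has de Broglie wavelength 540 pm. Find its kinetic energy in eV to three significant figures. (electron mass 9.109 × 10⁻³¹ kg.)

KE = 5.16 eV

p = h/λ = 6.626 × 10⁻³⁴ / 5.400 × 10⁻¹⁰ = 1.227 × 10⁻²⁴ kg·m/s.
KE = p²/(2m) = (1.227 × 10⁻²⁴)² / (2 × 9.109 × 10⁻³¹) = 8.264 × 10⁻¹⁹ J = 5.16 eV.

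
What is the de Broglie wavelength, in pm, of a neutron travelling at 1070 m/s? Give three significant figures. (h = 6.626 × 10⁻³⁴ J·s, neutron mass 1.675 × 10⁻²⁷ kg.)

p = mv = 1.675 × 10⁻²⁷ × 1070 = 1.792 × 10⁻²⁴ kg·m/s.
λ = h/p = 6.626 × 10⁻³⁴ / 1.792 × 10⁻²⁴ = 3.70 × 10⁻¹⁰ m = 370 pm.

λ = 370 pm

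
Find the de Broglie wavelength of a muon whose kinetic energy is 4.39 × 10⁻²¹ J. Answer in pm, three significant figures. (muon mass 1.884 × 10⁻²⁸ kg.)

p = √(2mKE) = √(2 × 1.884 × 10⁻²⁸ × 4.390 × 10⁻²¹) = 1.286 × 10⁻²⁴ kg·m/s.
λ = h/p = 6.626 × 10⁻³⁴ / 1.286 × 10⁻²⁴ = 5.15 × 10⁻¹⁰ m = 515 pm.

λ = 515 pm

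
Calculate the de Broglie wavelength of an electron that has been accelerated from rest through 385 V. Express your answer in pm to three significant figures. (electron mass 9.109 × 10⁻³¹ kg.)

λ = 62.5 pm

KE = eV = 1.602 × 10⁻¹⁹ × 385.0 = 6.168 × 10⁻¹⁷ J.
p = √(2mKE) = √(2 × 9.109 × 10⁻³¹ × 6.168 × 10⁻¹⁷) = 1.060 × 10⁻²³ kg·m/s.
λ = h/p = 6.626 × 10⁻³⁴ / 1.060 × 10⁻²³ = 6.25 × 10⁻¹¹ m = 62.5 pm.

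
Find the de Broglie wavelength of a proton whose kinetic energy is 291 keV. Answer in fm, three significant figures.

KE = 291 keV = 4.662 × 10⁻¹⁴ J.
p = √(2mKE) = √(2 × 1.673 × 10⁻²⁷ × 4.662 × 10⁻¹⁴) = 1.249 × 10⁻²⁰ kg·m/s.
λ = h/p = 6.626 × 10⁻³⁴ / 1.249 × 10⁻²⁰ = 5.31 × 10⁻¹⁴ m = 53.1 fm.

λ = 53.1 fm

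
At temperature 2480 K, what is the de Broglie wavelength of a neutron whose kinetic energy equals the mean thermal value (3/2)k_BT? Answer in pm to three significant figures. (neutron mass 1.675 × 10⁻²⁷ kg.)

KE = (3/2)k_BT = 1.5 × 1.381 × 10⁻²³ × 2480 = 5.137 × 10⁻²⁰ J.
p = √(2mKE) = √(2 × 1.675 × 10⁻²⁷ × 5.137 × 10⁻²⁰) = 1.312 × 10⁻²³ kg·m/s.
λ = h/p = 5.05 × 10⁻¹¹ m = 50.5 pm.

λ = 50.5 pm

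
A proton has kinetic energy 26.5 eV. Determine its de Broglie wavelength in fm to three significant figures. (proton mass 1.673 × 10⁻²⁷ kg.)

λ = 5560 fm

KE = 26.5 eV = 4.245 × 10⁻¹⁸ J.
p = √(2mKE) = √(2 × 1.673 × 10⁻²⁷ × 4.245 × 10⁻¹⁸) = 1.192 × 10⁻²² kg·m/s.
λ = h/p = 6.626 × 10⁻³⁴ / 1.192 × 10⁻²² = 5.56 × 10⁻¹² m = 5560 fm.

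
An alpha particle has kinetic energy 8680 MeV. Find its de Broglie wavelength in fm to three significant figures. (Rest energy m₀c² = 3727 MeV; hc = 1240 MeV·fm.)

Total energy E = KE + m₀c² = 8680 + 3727 = 12407 MeV.
(pc)² = E² − (m₀c²)² = (12407)² − (3727)² = 1.400 × 10⁸ MeV², so pc = 1.183 × 10⁴ MeV.
λ = hc/(pc) = 1240 MeV·fm / 1.183 × 10⁴ MeV = 0.105 fm.

λ = 0.105 fm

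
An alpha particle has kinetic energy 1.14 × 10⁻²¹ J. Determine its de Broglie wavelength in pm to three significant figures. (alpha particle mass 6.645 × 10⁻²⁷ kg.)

λ = 170 pm

p = √(2mKE) = √(2 × 6.645 × 10⁻²⁷ × 1.140 × 10⁻²¹) = 3.892 × 10⁻²⁴ kg·m/s.
λ = h/p = 6.626 × 10⁻³⁴ / 3.892 × 10⁻²⁴ = 1.70 × 10⁻¹⁰ m = 170 pm.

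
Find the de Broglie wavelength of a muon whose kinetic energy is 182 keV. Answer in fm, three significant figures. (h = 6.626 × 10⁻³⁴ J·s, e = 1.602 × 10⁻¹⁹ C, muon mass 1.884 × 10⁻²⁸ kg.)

λ = 200 fm

KE = 182 keV = 2.916 × 10⁻¹⁴ J.
p = √(2mKE) = √(2 × 1.884 × 10⁻²⁸ × 2.916 × 10⁻¹⁴) = 3.315 × 10⁻²¹ kg·m/s.
λ = h/p = 6.626 × 10⁻³⁴ / 3.315 × 10⁻²¹ = 2.00 × 10⁻¹³ m = 200 fm.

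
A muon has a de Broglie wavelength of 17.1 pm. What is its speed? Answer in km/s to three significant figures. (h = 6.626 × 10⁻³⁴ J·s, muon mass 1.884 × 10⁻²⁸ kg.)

p = h/λ = 6.626 × 10⁻³⁴ / 1.710 × 10⁻¹¹ = 3.875 × 10⁻²³ kg·m/s.
v = p/m = 3.875 × 10⁻²³ / 1.884 × 10⁻²⁸ = 2.06 × 10⁵ m/s = 206 km/s.

v = 206 km/s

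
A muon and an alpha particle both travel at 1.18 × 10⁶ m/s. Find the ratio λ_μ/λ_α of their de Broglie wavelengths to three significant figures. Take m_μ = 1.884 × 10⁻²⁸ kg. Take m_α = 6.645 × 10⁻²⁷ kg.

At fixed v, p = mv so λ = h/(mv) ∝ 1/m.
λ_μ/λ_α = m_α/m_μ = 6.645 × 10⁻²⁷/1.884 × 10⁻²⁸ = 35.3.

λ_μ/λ_α = 35.3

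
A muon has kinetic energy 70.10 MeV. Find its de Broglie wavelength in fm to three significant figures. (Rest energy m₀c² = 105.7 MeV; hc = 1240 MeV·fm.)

Total energy E = KE + m₀c² = 70.10 + 105.7 = 175.80 MeV.
(pc)² = E² − (m₀c²)² = (175.80)² − (105.7)² = 1.973 × 10⁴ MeV², so pc = 140.5 MeV.
λ = hc/(pc) = 1240 MeV·fm / 140.5 MeV = 8.83 fm.

λ = 8.83 fm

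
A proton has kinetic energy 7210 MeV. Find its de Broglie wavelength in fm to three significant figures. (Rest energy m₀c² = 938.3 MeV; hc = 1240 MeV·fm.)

Total energy E = KE + m₀c² = 7210 + 938.3 = 8148.3 MeV.
(pc)² = E² − (m₀c²)² = (8148.3)² − (938.3)² = 6.551 × 10⁷ MeV², so pc = 8094 MeV.
λ = hc/(pc) = 1240 MeV·fm / 8094 MeV = 0.153 fm.

λ = 0.153 fm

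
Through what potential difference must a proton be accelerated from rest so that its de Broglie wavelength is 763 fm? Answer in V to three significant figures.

V = 1410 V

p = h/λ = 6.626 × 10⁻³⁴ / 7.630 × 10⁻¹³ = 8.684 × 10⁻²² kg·m/s.
KE = p²/(2m) = 2.254 × 10⁻¹⁶ J.
V = KE/e = 2.254 × 10⁻¹⁶ / (1.602 × 10⁻¹⁹) = 1410 V.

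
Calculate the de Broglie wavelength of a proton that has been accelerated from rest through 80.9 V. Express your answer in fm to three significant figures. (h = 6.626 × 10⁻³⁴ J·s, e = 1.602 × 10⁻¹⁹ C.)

KE = eV = 1.602 × 10⁻¹⁹ × 80.90 = 1.296 × 10⁻¹⁷ J.
p = √(2mKE) = √(2 × 1.673 × 10⁻²⁷ × 1.296 × 10⁻¹⁷) = 2.082 × 10⁻²² kg·m/s.
λ = h/p = 6.626 × 10⁻³⁴ / 2.082 × 10⁻²² = 3.18 × 10⁻¹² m = 3180 fm.

λ = 3180 fm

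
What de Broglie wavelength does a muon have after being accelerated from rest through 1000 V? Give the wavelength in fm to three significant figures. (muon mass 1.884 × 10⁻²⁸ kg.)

KE = eV = 1.602 × 10⁻¹⁹ × 1000 = 1.602 × 10⁻¹⁶ J.
p = √(2mKE) = √(2 × 1.884 × 10⁻²⁸ × 1.602 × 10⁻¹⁶) = 2.457 × 10⁻²² kg·m/s.
λ = h/p = 6.626 × 10⁻³⁴ / 2.457 × 10⁻²² = 2.70 × 10⁻¹² m = 2700 fm.

λ = 2700 fm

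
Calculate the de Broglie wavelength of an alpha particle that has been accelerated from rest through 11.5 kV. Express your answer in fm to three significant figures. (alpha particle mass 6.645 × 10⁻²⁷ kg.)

λ = 94.7 fm

KE = 2eV = 2 × 1.602 × 10⁻¹⁹ × 1.150 × 10⁴ = 3.685 × 10⁻¹⁵ J.
p = √(2mKE) = √(2 × 6.645 × 10⁻²⁷ × 3.685 × 10⁻¹⁵) = 6.998 × 10⁻²¹ kg·m/s.
λ = h/p = 6.626 × 10⁻³⁴ / 6.998 × 10⁻²¹ = 9.47 × 10⁻¹⁴ m = 94.7 fm.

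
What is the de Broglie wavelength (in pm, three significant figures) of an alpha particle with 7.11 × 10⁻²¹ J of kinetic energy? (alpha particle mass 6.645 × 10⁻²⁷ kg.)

λ = 68.2 pm

p = √(2mKE) = √(2 × 6.645 × 10⁻²⁷ × 7.110 × 10⁻²¹) = 9.721 × 10⁻²⁴ kg·m/s.
λ = h/p = 6.626 × 10⁻³⁴ / 9.721 × 10⁻²⁴ = 6.82 × 10⁻¹¹ m = 68.2 pm.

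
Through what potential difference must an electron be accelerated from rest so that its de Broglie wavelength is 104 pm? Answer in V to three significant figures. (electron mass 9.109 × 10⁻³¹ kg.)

p = h/λ = 6.626 × 10⁻³⁴ / 1.040 × 10⁻¹⁰ = 6.371 × 10⁻²⁴ kg·m/s.
KE = p²/(2m) = 2.228 × 10⁻¹⁷ J.
V = KE/e = 2.228 × 10⁻¹⁷ / (1.602 × 10⁻¹⁹) = 139 V.

V = 139 V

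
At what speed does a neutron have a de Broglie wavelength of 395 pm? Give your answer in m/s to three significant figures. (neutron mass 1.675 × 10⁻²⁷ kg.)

v = 1000 m/s

p = h/λ = 6.626 × 10⁻³⁴ / 3.950 × 10⁻¹⁰ = 1.677 × 10⁻²⁴ kg·m/s.
v = p/m = 1.677 × 10⁻²⁴ / 1.675 × 10⁻²⁷ = 1.00 × 10³ m/s = 1000 m/s.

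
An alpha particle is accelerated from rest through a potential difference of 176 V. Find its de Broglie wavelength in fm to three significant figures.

KE = 2eV = 2 × 1.602 × 10⁻¹⁹ × 176.0 = 5.639 × 10⁻¹⁷ J.
p = √(2mKE) = √(2 × 6.645 × 10⁻²⁷ × 5.639 × 10⁻¹⁷) = 8.657 × 10⁻²² kg·m/s.
λ = h/p = 6.626 × 10⁻³⁴ / 8.657 × 10⁻²² = 7.65 × 10⁻¹³ m = 765 fm.

λ = 765 fm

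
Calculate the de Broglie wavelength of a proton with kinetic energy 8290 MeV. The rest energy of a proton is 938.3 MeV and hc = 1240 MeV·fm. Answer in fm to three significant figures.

Total energy E = KE + m₀c² = 8290 + 938.3 = 9228.3 MeV.
(pc)² = E² − (m₀c²)² = (9228.3)² − (938.3)² = 8.428 × 10⁷ MeV², so pc = 9180 MeV.
λ = hc/(pc) = 1240 MeV·fm / 9180 MeV = 0.135 fm.

λ = 0.135 fm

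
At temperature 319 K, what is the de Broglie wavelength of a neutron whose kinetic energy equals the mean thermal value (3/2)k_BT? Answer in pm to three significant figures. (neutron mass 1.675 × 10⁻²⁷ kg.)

λ = 141 pm

KE = (3/2)k_BT = 1.5 × 1.381 × 10⁻²³ × 319 = 6.608 × 10⁻²¹ J.
p = √(2mKE) = √(2 × 1.675 × 10⁻²⁷ × 6.608 × 10⁻²¹) = 4.705 × 10⁻²⁴ kg·m/s.
λ = h/p = 1.41 × 10⁻¹⁰ m = 141 pm.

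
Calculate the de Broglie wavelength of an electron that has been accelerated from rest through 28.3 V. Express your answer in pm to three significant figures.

λ = 231 pm

KE = eV = 1.602 × 10⁻¹⁹ × 28.30 = 4.534 × 10⁻¹⁸ J.
p = √(2mKE) = √(2 × 9.109 × 10⁻³¹ × 4.534 × 10⁻¹⁸) = 2.874 × 10⁻²⁴ kg·m/s.
λ = h/p = 6.626 × 10⁻³⁴ / 2.874 × 10⁻²⁴ = 2.31 × 10⁻¹⁰ m = 231 pm.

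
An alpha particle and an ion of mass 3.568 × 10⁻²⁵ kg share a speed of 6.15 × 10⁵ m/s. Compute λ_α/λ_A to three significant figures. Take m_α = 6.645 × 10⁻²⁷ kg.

At fixed v, p = mv so λ = h/(mv) ∝ 1/m.
λ_α/λ_A = m_A/m_α = 3.568 × 10⁻²⁵/6.645 × 10⁻²⁷ = 53.7.

λ_α/λ_A = 53.7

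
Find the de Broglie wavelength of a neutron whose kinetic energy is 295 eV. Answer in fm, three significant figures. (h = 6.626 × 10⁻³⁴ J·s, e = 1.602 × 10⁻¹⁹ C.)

λ = 1670 fm

KE = 295 eV = 4.726 × 10⁻¹⁷ J.
p = √(2mKE) = √(2 × 1.675 × 10⁻²⁷ × 4.726 × 10⁻¹⁷) = 3.979 × 10⁻²² kg·m/s.
λ = h/p = 6.626 × 10⁻³⁴ / 3.979 × 10⁻²² = 1.67 × 10⁻¹² m = 1670 fm.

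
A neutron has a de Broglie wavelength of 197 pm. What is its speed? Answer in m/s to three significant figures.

v = 2010 m/s

p = h/λ = 6.626 × 10⁻³⁴ / 1.970 × 10⁻¹⁰ = 3.363 × 10⁻²⁴ kg·m/s.
v = p/m = 3.363 × 10⁻²⁴ / 1.675 × 10⁻²⁷ = 2.01 × 10³ m/s = 2010 m/s.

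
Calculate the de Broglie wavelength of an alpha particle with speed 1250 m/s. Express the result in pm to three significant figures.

p = mv = 6.645 × 10⁻²⁷ × 1250 = 8.306 × 10⁻²⁴ kg·m/s.
λ = h/p = 6.626 × 10⁻³⁴ / 8.306 × 10⁻²⁴ = 7.98 × 10⁻¹¹ m = 79.8 pm.

λ = 79.8 pm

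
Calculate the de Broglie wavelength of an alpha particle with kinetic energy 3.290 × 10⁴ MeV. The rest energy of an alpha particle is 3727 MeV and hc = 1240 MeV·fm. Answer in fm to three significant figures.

λ = 0.0340 fm

Total energy E = KE + m₀c² = 3.290 × 10⁴ + 3727 = 36627 MeV.
(pc)² = E² − (m₀c²)² = (36627)² − (3727)² = 1.328 × 10⁹ MeV², so pc = 3.644 × 10⁴ MeV.
λ = hc/(pc) = 1240 MeV·fm / 3.644 × 10⁴ MeV = 0.0340 fm.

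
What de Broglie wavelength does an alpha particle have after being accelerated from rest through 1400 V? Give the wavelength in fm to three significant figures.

KE = 2eV = 2 × 1.602 × 10⁻¹⁹ × 1400 = 4.486 × 10⁻¹⁶ J.
p = √(2mKE) = √(2 × 6.645 × 10⁻²⁷ × 4.486 × 10⁻¹⁶) = 2.442 × 10⁻²¹ kg·m/s.
λ = h/p = 6.626 × 10⁻³⁴ / 2.442 × 10⁻²¹ = 2.71 × 10⁻¹³ m = 271 fm.

λ = 271 fm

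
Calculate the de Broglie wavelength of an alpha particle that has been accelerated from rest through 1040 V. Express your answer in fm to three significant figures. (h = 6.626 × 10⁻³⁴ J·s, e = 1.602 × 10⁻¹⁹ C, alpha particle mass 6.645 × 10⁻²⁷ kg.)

KE = 2eV = 2 × 1.602 × 10⁻¹⁹ × 1040 = 3.332 × 10⁻¹⁶ J.
p = √(2mKE) = √(2 × 6.645 × 10⁻²⁷ × 3.332 × 10⁻¹⁶) = 2.104 × 10⁻²¹ kg·m/s.
λ = h/p = 6.626 × 10⁻³⁴ / 2.104 × 10⁻²¹ = 3.15 × 10⁻¹³ m = 315 fm.

λ = 315 fm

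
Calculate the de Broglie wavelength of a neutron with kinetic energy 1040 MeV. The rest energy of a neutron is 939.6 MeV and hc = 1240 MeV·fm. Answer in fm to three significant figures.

λ = 0.712 fm

Total energy E = KE + m₀c² = 1040 + 939.6 = 1979.6 MeV.
(pc)² = E² − (m₀c²)² = (1979.6)² − (939.6)² = 3.036 × 10⁶ MeV², so pc = 1742 MeV.
λ = hc/(pc) = 1240 MeV·fm / 1742 MeV = 0.712 fm.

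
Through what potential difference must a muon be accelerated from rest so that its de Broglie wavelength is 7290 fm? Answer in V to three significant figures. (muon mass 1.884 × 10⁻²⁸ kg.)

V = 137 V

p = h/λ = 6.626 × 10⁻³⁴ / 7.290 × 10⁻¹² = 9.089 × 10⁻²³ kg·m/s.
KE = p²/(2m) = 2.192 × 10⁻¹⁷ J.
V = KE/e = 2.192 × 10⁻¹⁷ / (1.602 × 10⁻¹⁹) = 137 V.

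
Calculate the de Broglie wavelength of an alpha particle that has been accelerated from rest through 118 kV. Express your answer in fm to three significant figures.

KE = 2eV = 2 × 1.602 × 10⁻¹⁹ × 1.180 × 10⁵ = 3.781 × 10⁻¹⁴ J.
p = √(2mKE) = √(2 × 6.645 × 10⁻²⁷ × 3.781 × 10⁻¹⁴) = 2.242 × 10⁻²⁰ kg·m/s.
λ = h/p = 6.626 × 10⁻³⁴ / 2.242 × 10⁻²⁰ = 2.96 × 10⁻¹⁴ m = 29.6 fm.

λ = 29.6 fm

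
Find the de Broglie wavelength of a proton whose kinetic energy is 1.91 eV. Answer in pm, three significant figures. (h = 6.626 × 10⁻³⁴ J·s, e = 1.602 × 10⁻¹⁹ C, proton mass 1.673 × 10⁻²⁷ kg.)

KE = 1.91 eV = 3.060 × 10⁻¹⁹ J.
p = √(2mKE) = √(2 × 1.673 × 10⁻²⁷ × 3.060 × 10⁻¹⁹) = 3.200 × 10⁻²³ kg·m/s.
λ = h/p = 6.626 × 10⁻³⁴ / 3.200 × 10⁻²³ = 2.07 × 10⁻¹¹ m = 20.7 pm.

λ = 20.7 pm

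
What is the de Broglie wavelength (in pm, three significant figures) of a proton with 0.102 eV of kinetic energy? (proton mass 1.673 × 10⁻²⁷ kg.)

λ = 89.6 pm

KE = 0.102 eV = 1.634 × 10⁻²⁰ J.
p = √(2mKE) = √(2 × 1.673 × 10⁻²⁷ × 1.634 × 10⁻²⁰) = 7.394 × 10⁻²⁴ kg·m/s.
λ = h/p = 6.626 × 10⁻³⁴ / 7.394 × 10⁻²⁴ = 8.96 × 10⁻¹¹ m = 89.6 pm.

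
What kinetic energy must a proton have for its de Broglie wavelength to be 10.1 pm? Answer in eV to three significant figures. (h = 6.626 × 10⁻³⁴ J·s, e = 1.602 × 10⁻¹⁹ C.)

KE = 8.03 eV

p = h/λ = 6.626 × 10⁻³⁴ / 1.010 × 10⁻¹¹ = 6.560 × 10⁻²³ kg·m/s.
KE = p²/(2m) = (6.560 × 10⁻²³)² / (2 × 1.673 × 10⁻²⁷) = 1.286 × 10⁻¹⁸ J = 8.03 eV.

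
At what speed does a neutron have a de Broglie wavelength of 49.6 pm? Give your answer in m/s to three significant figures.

p = h/λ = 6.626 × 10⁻³⁴ / 4.960 × 10⁻¹¹ = 1.336 × 10⁻²³ kg·m/s.
v = p/m = 1.336 × 10⁻²³ / 1.675 × 10⁻²⁷ = 7.98 × 10³ m/s = 7980 m/s.

v = 7980 m/s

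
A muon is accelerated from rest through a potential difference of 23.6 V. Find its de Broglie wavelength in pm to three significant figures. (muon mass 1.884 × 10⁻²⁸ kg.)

λ = 17.6 pm

KE = eV = 1.602 × 10⁻¹⁹ × 23.60 = 3.781 × 10⁻¹⁸ J.
p = √(2mKE) = √(2 × 1.884 × 10⁻²⁸ × 3.781 × 10⁻¹⁸) = 3.774 × 10⁻²³ kg·m/s.
λ = h/p = 6.626 × 10⁻³⁴ / 3.774 × 10⁻²³ = 1.76 × 10⁻¹¹ m = 17.6 pm.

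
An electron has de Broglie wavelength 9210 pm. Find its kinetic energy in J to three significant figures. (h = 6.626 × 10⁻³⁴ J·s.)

p = h/λ = 6.626 × 10⁻³⁴ / 9.210 × 10⁻⁹ = 7.194 × 10⁻²⁶ kg·m/s.
KE = p²/(2m) = (7.194 × 10⁻²⁶)² / (2 × 9.109 × 10⁻³¹) = 2.841 × 10⁻²¹ J = 2.84 × 10⁻²¹ J.

KE = 2.84 × 10⁻²¹ J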